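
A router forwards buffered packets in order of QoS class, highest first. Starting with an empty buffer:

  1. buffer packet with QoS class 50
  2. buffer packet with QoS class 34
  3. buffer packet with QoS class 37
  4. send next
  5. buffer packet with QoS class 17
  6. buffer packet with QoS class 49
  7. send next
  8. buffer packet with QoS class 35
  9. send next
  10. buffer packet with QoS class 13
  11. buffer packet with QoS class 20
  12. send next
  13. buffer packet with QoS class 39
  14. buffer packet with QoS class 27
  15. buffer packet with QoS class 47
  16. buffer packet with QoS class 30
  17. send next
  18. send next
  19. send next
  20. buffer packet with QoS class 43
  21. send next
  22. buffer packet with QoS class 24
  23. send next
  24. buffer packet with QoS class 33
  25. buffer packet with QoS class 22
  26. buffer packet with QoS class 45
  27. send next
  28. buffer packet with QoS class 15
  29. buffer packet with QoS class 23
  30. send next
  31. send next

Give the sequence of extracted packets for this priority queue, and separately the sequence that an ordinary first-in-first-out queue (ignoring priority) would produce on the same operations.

insert 50 → {50}
insert 34 → {50, 34}
insert 37 → {50, 37, 34}
send next → 50; now {37, 34}
insert 17 → {37, 34, 17}
insert 49 → {49, 37, 34, 17}
send next → 49; now {37, 34, 17}
insert 35 → {37, 35, 34, 17}
send next → 37; now {35, 34, 17}
insert 13 → {35, 34, 17, 13}
insert 20 → {35, 34, 20, 17, 13}
send next → 35; now {34, 20, 17, 13}
insert 39 → {39, 34, 20, 17, 13}
insert 27 → {39, 34, 27, 20, 17, 13}
insert 47 → {47, 39, 34, 27, 20, 17, 13}
insert 30 → {47, 39, 34, 30, 27, 20, 17, 13}
send next → 47; now {39, 34, 30, 27, 20, 17, 13}
send next → 39; now {34, 30, 27, 20, 17, 13}
send next → 34; now {30, 27, 20, 17, 13}
insert 43 → {43, 30, 27, 20, 17, 13}
send next → 43; now {30, 27, 20, 17, 13}
insert 24 → {30, 27, 24, 20, 17, 13}
send next → 30; now {27, 24, 20, 17, 13}
insert 33 → {33, 27, 24, 20, 17, 13}
insert 22 → {33, 27, 24, 22, 20, 17, 13}
insert 45 → {45, 33, 27, 24, 22, 20, 17, 13}
send next → 45; now {33, 27, 24, 22, 20, 17, 13}
insert 15 → {33, 27, 24, 22, 20, 17, 15, 13}
insert 23 → {33, 27, 24, 23, 22, 20, 17, 15, 13}
send next → 33; now {27, 24, 23, 22, 20, 17, 15, 13}
send next → 27; now {24, 23, 22, 20, 17, 15, 13}

priority queue: 50 → 49 → 37 → 35 → 47 → 39 → 34 → 43 → 30 → 45 → 33 → 27; FIFO queue: [50, 34, 37, 17, 49, 35, 13, 20, 39, 27, 47, 30]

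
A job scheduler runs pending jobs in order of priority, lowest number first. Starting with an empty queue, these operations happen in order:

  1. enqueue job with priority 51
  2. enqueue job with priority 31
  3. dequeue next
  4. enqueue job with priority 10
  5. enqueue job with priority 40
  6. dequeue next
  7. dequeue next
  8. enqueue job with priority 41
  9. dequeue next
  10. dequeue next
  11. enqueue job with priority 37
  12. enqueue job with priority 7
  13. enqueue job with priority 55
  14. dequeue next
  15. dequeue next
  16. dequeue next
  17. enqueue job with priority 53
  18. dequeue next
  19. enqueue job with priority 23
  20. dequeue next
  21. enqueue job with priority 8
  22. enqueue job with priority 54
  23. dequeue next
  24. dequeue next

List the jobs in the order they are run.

insert 51 → {51}
insert 31 → {31, 51}
dequeue next → 31; now {51}
insert 10 → {10, 51}
insert 40 → {10, 40, 51}
dequeue next → 10; now {40, 51}
dequeue next → 40; now {51}
insert 41 → {41, 51}
dequeue next → 41; now {51}
dequeue next → 51; now {}
insert 37 → {37}
insert 7 → {7, 37}
insert 55 → {7, 37, 55}
dequeue next → 7; now {37, 55}
dequeue next → 37; now {55}
dequeue next → 55; now {}
insert 53 → {53}
dequeue next → 53; now {}
insert 23 → {23}
dequeue next → 23; now {}
insert 8 → {8}
insert 54 → {8, 54}
dequeue next → 8; now {54}
dequeue next → 54; now {}

31, 10, 40, 41, 51, 7, 37, 55, 53, 23, 8, 54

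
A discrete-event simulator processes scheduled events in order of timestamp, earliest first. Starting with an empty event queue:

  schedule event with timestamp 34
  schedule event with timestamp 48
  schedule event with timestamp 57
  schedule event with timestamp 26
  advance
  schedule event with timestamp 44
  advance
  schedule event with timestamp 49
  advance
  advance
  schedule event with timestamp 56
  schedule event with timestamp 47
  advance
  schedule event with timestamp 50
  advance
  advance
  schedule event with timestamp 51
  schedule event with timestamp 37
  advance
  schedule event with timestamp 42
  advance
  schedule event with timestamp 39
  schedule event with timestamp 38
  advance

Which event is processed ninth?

42

insert 34 → {34}
insert 48 → {34, 48}
insert 57 → {34, 48, 57}
insert 26 → {26, 34, 48, 57}
advance → 26; now {34, 48, 57}
insert 44 → {34, 44, 48, 57}
advance → 34; now {44, 48, 57}
insert 49 → {44, 48, 49, 57}
advance → 44; now {48, 49, 57}
advance → 48; now {49, 57}
insert 56 → {49, 56, 57}
insert 47 → {47, 49, 56, 57}
advance → 47; now {49, 56, 57}
insert 50 → {49, 50, 56, 57}
advance → 49; now {50, 56, 57}
advance → 50; now {56, 57}
insert 51 → {51, 56, 57}
insert 37 → {37, 51, 56, 57}
advance → 37; now {51, 56, 57}
insert 42 → {42, 51, 56, 57}
advance → 42; now {51, 56, 57}
insert 39 → {39, 51, 56, 57}
insert 38 → {38, 39, 51, 56, 57}
advance → 38; now {39, 51, 56, 57}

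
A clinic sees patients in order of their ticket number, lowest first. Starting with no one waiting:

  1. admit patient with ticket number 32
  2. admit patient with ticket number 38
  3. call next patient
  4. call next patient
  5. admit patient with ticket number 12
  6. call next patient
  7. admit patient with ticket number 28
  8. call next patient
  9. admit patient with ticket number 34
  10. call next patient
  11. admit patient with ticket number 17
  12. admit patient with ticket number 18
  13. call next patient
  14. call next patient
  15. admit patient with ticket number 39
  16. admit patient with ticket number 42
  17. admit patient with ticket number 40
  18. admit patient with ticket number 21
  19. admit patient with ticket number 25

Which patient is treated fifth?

insert 32 → {32}
insert 38 → {32, 38}
call next patient → 32; now {38}
call next patient → 38; now {}
insert 12 → {12}
call next patient → 12; now {}
insert 28 → {28}
call next patient → 28; now {}
insert 34 → {34}
call next patient → 34; now {}
insert 17 → {17}
insert 18 → {17, 18}
call next patient → 17; now {18}
call next patient → 18; now {}
insert 39 → {39}
insert 42 → {39, 42}
insert 40 → {39, 40, 42}
insert 21 → {21, 39, 40, 42}
insert 25 → {21, 25, 39, 40, 42}

34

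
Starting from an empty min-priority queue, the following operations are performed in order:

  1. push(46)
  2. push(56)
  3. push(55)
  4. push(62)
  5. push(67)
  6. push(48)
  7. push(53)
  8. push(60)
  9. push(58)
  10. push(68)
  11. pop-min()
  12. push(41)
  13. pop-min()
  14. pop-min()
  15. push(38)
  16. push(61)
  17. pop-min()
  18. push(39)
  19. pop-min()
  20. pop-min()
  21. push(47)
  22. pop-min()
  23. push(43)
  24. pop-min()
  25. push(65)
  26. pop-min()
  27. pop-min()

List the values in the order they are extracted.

insert 46 → {46}
insert 56 → {46, 56}
insert 55 → {46, 55, 56}
insert 62 → {46, 55, 56, 62}
insert 67 → {46, 55, 56, 62, 67}
insert 48 → {46, 48, 55, 56, 62, 67}
insert 53 → {46, 48, 53, 55, 56, 62, 67}
insert 60 → {46, 48, 53, 55, 56, 60, 62, 67}
insert 58 → {46, 48, 53, 55, 56, 58, 60, 62, 67}
insert 68 → {46, 48, 53, 55, 56, 58, 60, 62, 67, 68}
pop-min → 46; now {48, 53, 55, 56, 58, 60, 62, 67, 68}
insert 41 → {41, 48, 53, 55, 56, 58, 60, 62, 67, 68}
pop-min → 41; now {48, 53, 55, 56, 58, 60, 62, 67, 68}
pop-min → 48; now {53, 55, 56, 58, 60, 62, 67, 68}
insert 38 → {38, 53, 55, 56, 58, 60, 62, 67, 68}
insert 61 → {38, 53, 55, 56, 58, 60, 61, 62, 67, 68}
pop-min → 38; now {53, 55, 56, 58, 60, 61, 62, 67, 68}
insert 39 → {39, 53, 55, 56, 58, 60, 61, 62, 67, 68}
pop-min → 39; now {53, 55, 56, 58, 60, 61, 62, 67, 68}
pop-min → 53; now {55, 56, 58, 60, 61, 62, 67, 68}
insert 47 → {47, 55, 56, 58, 60, 61, 62, 67, 68}
pop-min → 47; now {55, 56, 58, 60, 61, 62, 67, 68}
insert 43 → {43, 55, 56, 58, 60, 61, 62, 67, 68}
pop-min → 43; now {55, 56, 58, 60, 61, 62, 67, 68}
insert 65 → {55, 56, 58, 60, 61, 62, 65, 67, 68}
pop-min → 55; now {56, 58, 60, 61, 62, 65, 67, 68}
pop-min → 56; now {58, 60, 61, 62, 65, 67, 68}

46 → 41 → 48 → 38 → 39 → 53 → 47 → 43 → 55 → 56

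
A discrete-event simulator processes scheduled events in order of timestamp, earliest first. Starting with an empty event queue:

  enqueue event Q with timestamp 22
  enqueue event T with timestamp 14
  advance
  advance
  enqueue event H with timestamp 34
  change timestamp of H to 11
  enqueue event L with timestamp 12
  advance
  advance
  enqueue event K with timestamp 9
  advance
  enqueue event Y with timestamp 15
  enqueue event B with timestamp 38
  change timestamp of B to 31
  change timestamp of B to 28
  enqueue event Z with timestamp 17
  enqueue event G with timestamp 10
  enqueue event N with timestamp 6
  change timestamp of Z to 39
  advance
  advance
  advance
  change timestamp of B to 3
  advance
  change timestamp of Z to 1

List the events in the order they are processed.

add Q (timestamp 22) → {Q:22}
add T (timestamp 14) → {T:14, Q:22}
advance → T; now {Q:22}
advance → Q; now {}
add H (timestamp 34) → {H:34}
update H to timestamp 11 → {H:11}
add L (timestamp 12) → {H:11, L:12}
advance → H; now {L:12}
advance → L; now {}
add K (timestamp 9) → {K:9}
advance → K; now {}
add Y (timestamp 15) → {Y:15}
add B (timestamp 38) → {Y:15, B:38}
update B to timestamp 31 → {Y:15, B:31}
update B to timestamp 28 → {Y:15, B:28}
add Z (timestamp 17) → {Y:15, Z:17, B:28}
add G (timestamp 10) → {G:10, Y:15, Z:17, B:28}
add N (timestamp 6) → {N:6, G:10, Y:15, Z:17, B:28}
update Z to timestamp 39 → {N:6, G:10, Y:15, B:28, Z:39}
advance → N; now {G:10, Y:15, B:28, Z:39}
advance → G; now {Y:15, B:28, Z:39}
advance → Y; now {B:28, Z:39}
update B to timestamp 3 → {B:3, Z:39}
advance → B; now {Z:39}
update Z to timestamp 1 → {Z:1}

T → Q → H → L → K → N → G → Y → B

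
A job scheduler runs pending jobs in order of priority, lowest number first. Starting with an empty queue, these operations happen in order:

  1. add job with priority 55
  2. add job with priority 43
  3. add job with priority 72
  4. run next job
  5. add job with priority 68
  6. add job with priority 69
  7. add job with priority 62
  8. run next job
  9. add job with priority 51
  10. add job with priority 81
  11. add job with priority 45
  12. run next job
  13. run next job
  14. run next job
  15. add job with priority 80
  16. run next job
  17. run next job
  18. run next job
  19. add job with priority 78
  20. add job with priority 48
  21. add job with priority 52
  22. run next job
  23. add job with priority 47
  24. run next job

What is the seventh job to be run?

insert 55 → {55}
insert 43 → {43, 55}
insert 72 → {43, 55, 72}
run next job → 43; now {55, 72}
insert 68 → {55, 68, 72}
insert 69 → {55, 68, 69, 72}
insert 62 → {55, 62, 68, 69, 72}
run next job → 55; now {62, 68, 69, 72}
insert 51 → {51, 62, 68, 69, 72}
insert 81 → {51, 62, 68, 69, 72, 81}
insert 45 → {45, 51, 62, 68, 69, 72, 81}
run next job → 45; now {51, 62, 68, 69, 72, 81}
run next job → 51; now {62, 68, 69, 72, 81}
run next job → 62; now {68, 69, 72, 81}
insert 80 → {68, 69, 72, 80, 81}
run next job → 68; now {69, 72, 80, 81}
run next job → 69; now {72, 80, 81}
run next job → 72; now {80, 81}
insert 78 → {78, 80, 81}
insert 48 → {48, 78, 80, 81}
insert 52 → {48, 52, 78, 80, 81}
run next job → 48; now {52, 78, 80, 81}
insert 47 → {47, 52, 78, 80, 81}
run next job → 47; now {52, 78, 80, 81}

69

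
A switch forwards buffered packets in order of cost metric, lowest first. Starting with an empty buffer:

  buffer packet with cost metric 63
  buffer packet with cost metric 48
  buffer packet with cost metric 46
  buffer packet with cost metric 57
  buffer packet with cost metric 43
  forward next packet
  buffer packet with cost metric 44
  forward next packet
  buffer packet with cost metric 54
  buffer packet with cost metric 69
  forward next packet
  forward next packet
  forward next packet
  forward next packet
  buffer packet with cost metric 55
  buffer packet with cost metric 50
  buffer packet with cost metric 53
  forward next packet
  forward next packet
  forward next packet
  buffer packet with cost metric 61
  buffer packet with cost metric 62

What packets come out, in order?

insert 63 → {63}
insert 48 → {48, 63}
insert 46 → {46, 48, 63}
insert 57 → {46, 48, 57, 63}
insert 43 → {43, 46, 48, 57, 63}
forward next packet → 43; now {46, 48, 57, 63}
insert 44 → {44, 46, 48, 57, 63}
forward next packet → 44; now {46, 48, 57, 63}
insert 54 → {46, 48, 54, 57, 63}
insert 69 → {46, 48, 54, 57, 63, 69}
forward next packet → 46; now {48, 54, 57, 63, 69}
forward next packet → 48; now {54, 57, 63, 69}
forward next packet → 54; now {57, 63, 69}
forward next packet → 57; now {63, 69}
insert 55 → {55, 63, 69}
insert 50 → {50, 55, 63, 69}
insert 53 → {50, 53, 55, 63, 69}
forward next packet → 50; now {53, 55, 63, 69}
forward next packet → 53; now {55, 63, 69}
forward next packet → 55; now {63, 69}
insert 61 → {61, 63, 69}
insert 62 → {61, 62, 63, 69}

43, 44, 46, 48, 54, 57, 50, 53, 55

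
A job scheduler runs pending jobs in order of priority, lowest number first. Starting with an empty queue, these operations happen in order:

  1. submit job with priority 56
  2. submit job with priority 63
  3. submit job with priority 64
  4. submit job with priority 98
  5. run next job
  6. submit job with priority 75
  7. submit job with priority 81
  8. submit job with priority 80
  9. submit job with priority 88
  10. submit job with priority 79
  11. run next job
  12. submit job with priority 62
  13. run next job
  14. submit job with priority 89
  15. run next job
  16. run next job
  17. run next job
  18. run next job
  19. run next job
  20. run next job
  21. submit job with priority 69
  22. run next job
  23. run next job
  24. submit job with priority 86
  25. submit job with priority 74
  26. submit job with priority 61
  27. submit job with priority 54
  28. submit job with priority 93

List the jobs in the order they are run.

56, 63, 62, 64, 75, 79, 80, 81, 88, 69, 89

insert 56 → {56}
insert 63 → {56, 63}
insert 64 → {56, 63, 64}
insert 98 → {56, 63, 64, 98}
run next job → 56; now {63, 64, 98}
insert 75 → {63, 64, 75, 98}
insert 81 → {63, 64, 75, 81, 98}
insert 80 → {63, 64, 75, 80, 81, 98}
insert 88 → {63, 64, 75, 80, 81, 88, 98}
insert 79 → {63, 64, 75, 79, 80, 81, 88, 98}
run next job → 63; now {64, 75, 79, 80, 81, 88, 98}
insert 62 → {62, 64, 75, 79, 80, 81, 88, 98}
run next job → 62; now {64, 75, 79, 80, 81, 88, 98}
insert 89 → {64, 75, 79, 80, 81, 88, 89, 98}
run next job → 64; now {75, 79, 80, 81, 88, 89, 98}
run next job → 75; now {79, 80, 81, 88, 89, 98}
run next job → 79; now {80, 81, 88, 89, 98}
run next job → 80; now {81, 88, 89, 98}
run next job → 81; now {88, 89, 98}
run next job → 88; now {89, 98}
insert 69 → {69, 89, 98}
run next job → 69; now {89, 98}
run next job → 89; now {98}
insert 86 → {86, 98}
insert 74 → {74, 86, 98}
insert 61 → {61, 74, 86, 98}
insert 54 → {54, 61, 74, 86, 98}
insert 93 → {54, 61, 74, 86, 93, 98}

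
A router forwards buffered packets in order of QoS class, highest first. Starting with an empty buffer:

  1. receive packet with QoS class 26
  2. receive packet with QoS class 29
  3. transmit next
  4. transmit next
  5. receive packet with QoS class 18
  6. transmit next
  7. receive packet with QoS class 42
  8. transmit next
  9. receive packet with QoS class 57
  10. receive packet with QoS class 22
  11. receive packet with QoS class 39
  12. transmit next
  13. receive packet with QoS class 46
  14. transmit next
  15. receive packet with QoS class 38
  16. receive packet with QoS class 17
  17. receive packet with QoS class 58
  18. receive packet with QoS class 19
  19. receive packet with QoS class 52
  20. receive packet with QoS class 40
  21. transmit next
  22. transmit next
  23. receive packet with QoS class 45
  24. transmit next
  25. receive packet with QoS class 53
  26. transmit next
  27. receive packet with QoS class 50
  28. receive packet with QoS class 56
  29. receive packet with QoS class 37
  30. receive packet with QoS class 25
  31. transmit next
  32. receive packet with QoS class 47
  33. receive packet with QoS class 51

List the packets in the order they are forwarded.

[29, 26, 18, 42, 57, 46, 58, 52, 45, 53, 56]

insert 26 → {26}
insert 29 → {29, 26}
transmit next → 29; now {26}
transmit next → 26; now {}
insert 18 → {18}
transmit next → 18; now {}
insert 42 → {42}
transmit next → 42; now {}
insert 57 → {57}
insert 22 → {57, 22}
insert 39 → {57, 39, 22}
transmit next → 57; now {39, 22}
insert 46 → {46, 39, 22}
transmit next → 46; now {39, 22}
insert 38 → {39, 38, 22}
insert 17 → {39, 38, 22, 17}
insert 58 → {58, 39, 38, 22, 17}
insert 19 → {58, 39, 38, 22, 19, 17}
insert 52 → {58, 52, 39, 38, 22, 19, 17}
insert 40 → {58, 52, 40, 39, 38, 22, 19, 17}
transmit next → 58; now {52, 40, 39, 38, 22, 19, 17}
transmit next → 52; now {40, 39, 38, 22, 19, 17}
insert 45 → {45, 40, 39, 38, 22, 19, 17}
transmit next → 45; now {40, 39, 38, 22, 19, 17}
insert 53 → {53, 40, 39, 38, 22, 19, 17}
transmit next → 53; now {40, 39, 38, 22, 19, 17}
insert 50 → {50, 40, 39, 38, 22, 19, 17}
insert 56 → {56, 50, 40, 39, 38, 22, 19, 17}
insert 37 → {56, 50, 40, 39, 38, 37, 22, 19, 17}
insert 25 → {56, 50, 40, 39, 38, 37, 25, 22, 19, 17}
transmit next → 56; now {50, 40, 39, 38, 37, 25, 22, 19, 17}
insert 47 → {50, 47, 40, 39, 38, 37, 25, 22, 19, 17}
insert 51 → {51, 50, 47, 40, 39, 38, 37, 25, 22, 19, 17}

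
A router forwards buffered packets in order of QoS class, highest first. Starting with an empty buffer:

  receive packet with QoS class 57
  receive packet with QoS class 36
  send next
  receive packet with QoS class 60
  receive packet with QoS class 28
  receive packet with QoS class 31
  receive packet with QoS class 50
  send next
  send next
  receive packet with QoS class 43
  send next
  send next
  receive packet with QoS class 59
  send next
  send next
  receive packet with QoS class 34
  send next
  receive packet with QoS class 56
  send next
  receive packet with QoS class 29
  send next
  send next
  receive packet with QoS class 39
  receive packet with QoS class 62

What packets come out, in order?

[57, 60, 50, 43, 36, 59, 31, 34, 56, 29, 28]

insert 57 → {57}
insert 36 → {57, 36}
send next → 57; now {36}
insert 60 → {60, 36}
insert 28 → {60, 36, 28}
insert 31 → {60, 36, 31, 28}
insert 50 → {60, 50, 36, 31, 28}
send next → 60; now {50, 36, 31, 28}
send next → 50; now {36, 31, 28}
insert 43 → {43, 36, 31, 28}
send next → 43; now {36, 31, 28}
send next → 36; now {31, 28}
insert 59 → {59, 31, 28}
send next → 59; now {31, 28}
send next → 31; now {28}
insert 34 → {34, 28}
send next → 34; now {28}
insert 56 → {56, 28}
send next → 56; now {28}
insert 29 → {29, 28}
send next → 29; now {28}
send next → 28; now {}
insert 39 → {39}
insert 62 → {62, 39}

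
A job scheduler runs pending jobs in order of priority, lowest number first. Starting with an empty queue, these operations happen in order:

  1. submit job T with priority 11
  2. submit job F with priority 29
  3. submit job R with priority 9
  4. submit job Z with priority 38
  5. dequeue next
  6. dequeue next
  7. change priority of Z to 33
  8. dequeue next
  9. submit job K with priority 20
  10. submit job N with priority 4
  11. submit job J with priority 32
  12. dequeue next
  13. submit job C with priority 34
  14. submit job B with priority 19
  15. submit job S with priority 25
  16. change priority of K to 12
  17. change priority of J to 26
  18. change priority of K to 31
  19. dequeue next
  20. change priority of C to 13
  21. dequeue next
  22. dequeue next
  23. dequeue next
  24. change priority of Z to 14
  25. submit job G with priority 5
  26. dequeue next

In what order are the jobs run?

R, T, F, N, B, C, S, J, G

add T (priority 11) → {T:11}
add F (priority 29) → {T:11, F:29}
add R (priority 9) → {R:9, T:11, F:29}
add Z (priority 38) → {R:9, T:11, F:29, Z:38}
dequeue next → R; now {T:11, F:29, Z:38}
dequeue next → T; now {F:29, Z:38}
update Z to priority 33 → {F:29, Z:33}
dequeue next → F; now {Z:33}
add K (priority 20) → {K:20, Z:33}
add N (priority 4) → {N:4, K:20, Z:33}
add J (priority 32) → {N:4, K:20, J:32, Z:33}
dequeue next → N; now {K:20, J:32, Z:33}
add C (priority 34) → {K:20, J:32, Z:33, C:34}
add B (priority 19) → {B:19, K:20, J:32, Z:33, C:34}
add S (priority 25) → {B:19, K:20, S:25, J:32, Z:33, C:34}
update K to priority 12 → {K:12, B:19, S:25, J:32, Z:33, C:34}
update J to priority 26 → {K:12, B:19, S:25, J:26, Z:33, C:34}
update K to priority 31 → {B:19, S:25, J:26, K:31, Z:33, C:34}
dequeue next → B; now {S:25, J:26, K:31, Z:33, C:34}
update C to priority 13 → {C:13, S:25, J:26, K:31, Z:33}
dequeue next → C; now {S:25, J:26, K:31, Z:33}
dequeue next → S; now {J:26, K:31, Z:33}
dequeue next → J; now {K:31, Z:33}
update Z to priority 14 → {Z:14, K:31}
add G (priority 5) → {G:5, Z:14, K:31}
dequeue next → G; now {Z:14, K:31}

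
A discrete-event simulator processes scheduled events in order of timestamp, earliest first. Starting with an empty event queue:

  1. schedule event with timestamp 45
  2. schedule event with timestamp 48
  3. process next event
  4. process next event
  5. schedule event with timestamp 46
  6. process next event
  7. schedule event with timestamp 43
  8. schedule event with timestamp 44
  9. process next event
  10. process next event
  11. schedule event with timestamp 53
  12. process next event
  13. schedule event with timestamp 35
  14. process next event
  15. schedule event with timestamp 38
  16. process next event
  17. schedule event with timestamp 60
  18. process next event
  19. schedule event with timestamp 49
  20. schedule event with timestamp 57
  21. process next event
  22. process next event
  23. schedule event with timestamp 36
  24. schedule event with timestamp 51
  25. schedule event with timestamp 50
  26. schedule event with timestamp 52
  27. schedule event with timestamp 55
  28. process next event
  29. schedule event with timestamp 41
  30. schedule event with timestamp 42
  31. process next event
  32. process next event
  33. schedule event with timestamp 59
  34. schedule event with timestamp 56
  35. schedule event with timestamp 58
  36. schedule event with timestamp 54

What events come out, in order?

insert 45 → {45}
insert 48 → {45, 48}
process next event → 45; now {48}
process next event → 48; now {}
insert 46 → {46}
process next event → 46; now {}
insert 43 → {43}
insert 44 → {43, 44}
process next event → 43; now {44}
process next event → 44; now {}
insert 53 → {53}
process next event → 53; now {}
insert 35 → {35}
process next event → 35; now {}
insert 38 → {38}
process next event → 38; now {}
insert 60 → {60}
process next event → 60; now {}
insert 49 → {49}
insert 57 → {49, 57}
process next event → 49; now {57}
process next event → 57; now {}
insert 36 → {36}
insert 51 → {36, 51}
insert 50 → {36, 50, 51}
insert 52 → {36, 50, 51, 52}
insert 55 → {36, 50, 51, 52, 55}
process next event → 36; now {50, 51, 52, 55}
insert 41 → {41, 50, 51, 52, 55}
insert 42 → {41, 42, 50, 51, 52, 55}
process next event → 41; now {42, 50, 51, 52, 55}
process next event → 42; now {50, 51, 52, 55}
insert 59 → {50, 51, 52, 55, 59}
insert 56 → {50, 51, 52, 55, 56, 59}
insert 58 → {50, 51, 52, 55, 56, 58, 59}
insert 54 → {50, 51, 52, 54, 55, 56, 58, 59}

[45, 48, 46, 43, 44, 53, 35, 38, 60, 49, 57, 36, 41, 42]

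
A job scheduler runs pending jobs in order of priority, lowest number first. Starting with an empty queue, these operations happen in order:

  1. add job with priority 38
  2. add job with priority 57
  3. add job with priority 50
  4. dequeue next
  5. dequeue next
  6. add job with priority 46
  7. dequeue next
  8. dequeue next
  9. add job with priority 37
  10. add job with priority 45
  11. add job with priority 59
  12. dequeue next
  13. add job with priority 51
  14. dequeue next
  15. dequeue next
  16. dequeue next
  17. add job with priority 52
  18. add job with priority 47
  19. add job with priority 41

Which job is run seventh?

insert 38 → {38}
insert 57 → {38, 57}
insert 50 → {38, 50, 57}
dequeue next → 38; now {50, 57}
dequeue next → 50; now {57}
insert 46 → {46, 57}
dequeue next → 46; now {57}
dequeue next → 57; now {}
insert 37 → {37}
insert 45 → {37, 45}
insert 59 → {37, 45, 59}
dequeue next → 37; now {45, 59}
insert 51 → {45, 51, 59}
dequeue next → 45; now {51, 59}
dequeue next → 51; now {59}
dequeue next → 59; now {}
insert 52 → {52}
insert 47 → {47, 52}
insert 41 → {41, 47, 52}

51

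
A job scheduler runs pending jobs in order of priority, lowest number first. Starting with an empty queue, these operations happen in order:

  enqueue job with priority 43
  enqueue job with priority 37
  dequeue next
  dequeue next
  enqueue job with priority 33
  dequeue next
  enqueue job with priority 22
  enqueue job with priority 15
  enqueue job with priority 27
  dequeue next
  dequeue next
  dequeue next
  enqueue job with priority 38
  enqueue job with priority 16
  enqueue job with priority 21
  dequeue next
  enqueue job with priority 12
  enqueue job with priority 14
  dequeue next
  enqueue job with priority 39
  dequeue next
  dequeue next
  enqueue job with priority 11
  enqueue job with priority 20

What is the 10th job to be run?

21

insert 43 → {43}
insert 37 → {37, 43}
dequeue next → 37; now {43}
dequeue next → 43; now {}
insert 33 → {33}
dequeue next → 33; now {}
insert 22 → {22}
insert 15 → {15, 22}
insert 27 → {15, 22, 27}
dequeue next → 15; now {22, 27}
dequeue next → 22; now {27}
dequeue next → 27; now {}
insert 38 → {38}
insert 16 → {16, 38}
insert 21 → {16, 21, 38}
dequeue next → 16; now {21, 38}
insert 12 → {12, 21, 38}
insert 14 → {12, 14, 21, 38}
dequeue next → 12; now {14, 21, 38}
insert 39 → {14, 21, 38, 39}
dequeue next → 14; now {21, 38, 39}
dequeue next → 21; now {38, 39}
insert 11 → {11, 38, 39}
insert 20 → {11, 20, 38, 39}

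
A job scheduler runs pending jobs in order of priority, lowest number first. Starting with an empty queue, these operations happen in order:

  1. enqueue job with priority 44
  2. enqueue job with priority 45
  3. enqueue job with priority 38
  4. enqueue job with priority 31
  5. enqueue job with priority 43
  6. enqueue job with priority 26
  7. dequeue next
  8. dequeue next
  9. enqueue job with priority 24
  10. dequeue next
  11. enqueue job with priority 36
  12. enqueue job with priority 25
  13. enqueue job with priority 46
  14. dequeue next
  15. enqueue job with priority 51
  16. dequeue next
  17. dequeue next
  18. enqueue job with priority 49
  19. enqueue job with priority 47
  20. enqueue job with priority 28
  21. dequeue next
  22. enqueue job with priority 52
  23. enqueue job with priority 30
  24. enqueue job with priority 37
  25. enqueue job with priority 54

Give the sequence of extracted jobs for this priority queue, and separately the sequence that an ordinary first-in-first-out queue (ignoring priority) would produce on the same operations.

insert 44 → {44}
insert 45 → {44, 45}
insert 38 → {38, 44, 45}
insert 31 → {31, 38, 44, 45}
insert 43 → {31, 38, 43, 44, 45}
insert 26 → {26, 31, 38, 43, 44, 45}
dequeue next → 26; now {31, 38, 43, 44, 45}
dequeue next → 31; now {38, 43, 44, 45}
insert 24 → {24, 38, 43, 44, 45}
dequeue next → 24; now {38, 43, 44, 45}
insert 36 → {36, 38, 43, 44, 45}
insert 25 → {25, 36, 38, 43, 44, 45}
insert 46 → {25, 36, 38, 43, 44, 45, 46}
dequeue next → 25; now {36, 38, 43, 44, 45, 46}
insert 51 → {36, 38, 43, 44, 45, 46, 51}
dequeue next → 36; now {38, 43, 44, 45, 46, 51}
dequeue next → 38; now {43, 44, 45, 46, 51}
insert 49 → {43, 44, 45, 46, 49, 51}
insert 47 → {43, 44, 45, 46, 47, 49, 51}
insert 28 → {28, 43, 44, 45, 46, 47, 49, 51}
dequeue next → 28; now {43, 44, 45, 46, 47, 49, 51}
insert 52 → {43, 44, 45, 46, 47, 49, 51, 52}
insert 30 → {30, 43, 44, 45, 46, 47, 49, 51, 52}
insert 37 → {30, 37, 43, 44, 45, 46, 47, 49, 51, 52}
insert 54 → {30, 37, 43, 44, 45, 46, 47, 49, 51, 52, 54}

priority queue: 26, 31, 24, 25, 36, 38, 28; FIFO queue: 44 → 45 → 38 → 31 → 43 → 26 → 24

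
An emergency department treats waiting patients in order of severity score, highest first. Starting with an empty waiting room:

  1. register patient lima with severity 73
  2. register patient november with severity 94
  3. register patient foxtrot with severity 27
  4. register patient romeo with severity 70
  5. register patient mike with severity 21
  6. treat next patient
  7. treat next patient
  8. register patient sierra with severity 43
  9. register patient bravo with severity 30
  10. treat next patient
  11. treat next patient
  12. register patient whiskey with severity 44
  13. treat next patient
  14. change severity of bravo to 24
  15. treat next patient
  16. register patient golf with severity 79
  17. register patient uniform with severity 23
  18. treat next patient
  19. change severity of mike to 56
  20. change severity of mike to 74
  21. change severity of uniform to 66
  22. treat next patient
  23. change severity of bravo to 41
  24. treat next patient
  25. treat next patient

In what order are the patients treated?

[november, lima, romeo, sierra, whiskey, foxtrot, golf, mike, uniform, bravo]

add lima (severity 73) → {lima:73}
add november (severity 94) → {november:94, lima:73}
add foxtrot (severity 27) → {november:94, lima:73, foxtrot:27}
add romeo (severity 70) → {november:94, lima:73, romeo:70, foxtrot:27}
add mike (severity 21) → {november:94, lima:73, romeo:70, foxtrot:27, mike:21}
treat next patient → november; now {lima:73, romeo:70, foxtrot:27, mike:21}
treat next patient → lima; now {romeo:70, foxtrot:27, mike:21}
add sierra (severity 43) → {romeo:70, sierra:43, foxtrot:27, mike:21}
add bravo (severity 30) → {romeo:70, sierra:43, bravo:30, foxtrot:27, mike:21}
treat next patient → romeo; now {sierra:43, bravo:30, foxtrot:27, mike:21}
treat next patient → sierra; now {bravo:30, foxtrot:27, mike:21}
add whiskey (severity 44) → {whiskey:44, bravo:30, foxtrot:27, mike:21}
treat next patient → whiskey; now {bravo:30, foxtrot:27, mike:21}
update bravo to severity 24 → {foxtrot:27, bravo:24, mike:21}
treat next patient → foxtrot; now {bravo:24, mike:21}
add golf (severity 79) → {golf:79, bravo:24, mike:21}
add uniform (severity 23) → {golf:79, bravo:24, uniform:23, mike:21}
treat next patient → golf; now {bravo:24, uniform:23, mike:21}
update mike to severity 56 → {mike:56, bravo:24, uniform:23}
update mike to severity 74 → {mike:74, bravo:24, uniform:23}
update uniform to severity 66 → {mike:74, uniform:66, bravo:24}
treat next patient → mike; now {uniform:66, bravo:24}
update bravo to severity 41 → {uniform:66, bravo:41}
treat next patient → uniform; now {bravo:41}
treat next patient → bravo; now {}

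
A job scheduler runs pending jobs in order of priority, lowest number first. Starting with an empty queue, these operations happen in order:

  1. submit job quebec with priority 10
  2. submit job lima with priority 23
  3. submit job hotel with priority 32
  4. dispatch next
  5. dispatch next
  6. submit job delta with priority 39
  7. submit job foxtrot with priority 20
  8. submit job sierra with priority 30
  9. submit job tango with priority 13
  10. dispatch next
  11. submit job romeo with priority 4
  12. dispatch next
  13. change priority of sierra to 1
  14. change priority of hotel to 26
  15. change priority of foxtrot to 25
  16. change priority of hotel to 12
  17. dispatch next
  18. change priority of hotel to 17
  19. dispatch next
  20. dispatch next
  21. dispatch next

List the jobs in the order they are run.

add quebec (priority 10) → {quebec:10}
add lima (priority 23) → {quebec:10, lima:23}
add hotel (priority 32) → {quebec:10, lima:23, hotel:32}
dispatch next → quebec; now {lima:23, hotel:32}
dispatch next → lima; now {hotel:32}
add delta (priority 39) → {hotel:32, delta:39}
add foxtrot (priority 20) → {foxtrot:20, hotel:32, delta:39}
add sierra (priority 30) → {foxtrot:20, sierra:30, hotel:32, delta:39}
add tango (priority 13) → {tango:13, foxtrot:20, sierra:30, hotel:32, delta:39}
dispatch next → tango; now {foxtrot:20, sierra:30, hotel:32, delta:39}
add romeo (priority 4) → {romeo:4, foxtrot:20, sierra:30, hotel:32, delta:39}
dispatch next → romeo; now {foxtrot:20, sierra:30, hotel:32, delta:39}
update sierra to priority 1 → {sierra:1, foxtrot:20, hotel:32, delta:39}
update hotel to priority 26 → {sierra:1, foxtrot:20, hotel:26, delta:39}
update foxtrot to priority 25 → {sierra:1, foxtrot:25, hotel:26, delta:39}
update hotel to priority 12 → {sierra:1, hotel:12, foxtrot:25, delta:39}
dispatch next → sierra; now {hotel:12, foxtrot:25, delta:39}
update hotel to priority 17 → {hotel:17, foxtrot:25, delta:39}
dispatch next → hotel; now {foxtrot:25, delta:39}
dispatch next → foxtrot; now {delta:39}
dispatch next → delta; now {}

[quebec, lima, tango, romeo, sierra, hotel, foxtrot, delta]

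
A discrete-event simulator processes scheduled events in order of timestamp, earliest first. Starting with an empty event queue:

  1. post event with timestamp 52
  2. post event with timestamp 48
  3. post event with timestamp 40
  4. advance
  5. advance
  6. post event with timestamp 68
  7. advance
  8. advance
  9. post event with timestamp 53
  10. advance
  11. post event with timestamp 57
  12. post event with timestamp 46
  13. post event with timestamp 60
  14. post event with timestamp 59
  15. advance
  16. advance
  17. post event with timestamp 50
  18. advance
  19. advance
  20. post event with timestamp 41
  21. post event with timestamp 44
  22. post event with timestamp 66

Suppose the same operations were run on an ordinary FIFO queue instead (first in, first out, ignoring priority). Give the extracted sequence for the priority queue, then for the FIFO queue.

priority queue: 40, 48, 52, 68, 53, 46, 57, 50, 59; FIFO queue: 52, 48, 40, 68, 53, 57, 46, 60, 59

insert 52 → {52}
insert 48 → {48, 52}
insert 40 → {40, 48, 52}
advance → 40; now {48, 52}
advance → 48; now {52}
insert 68 → {52, 68}
advance → 52; now {68}
advance → 68; now {}
insert 53 → {53}
advance → 53; now {}
insert 57 → {57}
insert 46 → {46, 57}
insert 60 → {46, 57, 60}
insert 59 → {46, 57, 59, 60}
advance → 46; now {57, 59, 60}
advance → 57; now {59, 60}
insert 50 → {50, 59, 60}
advance → 50; now {59, 60}
advance → 59; now {60}
insert 41 → {41, 60}
insert 44 → {41, 44, 60}
insert 66 → {41, 44, 60, 66}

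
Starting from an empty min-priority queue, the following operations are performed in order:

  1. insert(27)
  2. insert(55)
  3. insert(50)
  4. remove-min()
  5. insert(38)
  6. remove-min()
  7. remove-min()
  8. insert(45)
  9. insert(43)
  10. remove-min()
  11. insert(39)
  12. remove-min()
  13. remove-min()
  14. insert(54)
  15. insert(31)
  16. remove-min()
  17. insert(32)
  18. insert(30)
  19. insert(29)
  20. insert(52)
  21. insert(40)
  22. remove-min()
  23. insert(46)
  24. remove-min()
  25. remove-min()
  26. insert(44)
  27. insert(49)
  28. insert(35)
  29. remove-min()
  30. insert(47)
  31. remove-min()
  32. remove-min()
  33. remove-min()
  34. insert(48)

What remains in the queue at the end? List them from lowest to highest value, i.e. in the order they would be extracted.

47 → 48 → 49 → 52 → 54 → 55

insert 27 → {27}
insert 55 → {27, 55}
insert 50 → {27, 50, 55}
remove-min → 27; now {50, 55}
insert 38 → {38, 50, 55}
remove-min → 38; now {50, 55}
remove-min → 50; now {55}
insert 45 → {45, 55}
insert 43 → {43, 45, 55}
remove-min → 43; now {45, 55}
insert 39 → {39, 45, 55}
remove-min → 39; now {45, 55}
remove-min → 45; now {55}
insert 54 → {54, 55}
insert 31 → {31, 54, 55}
remove-min → 31; now {54, 55}
insert 32 → {32, 54, 55}
insert 30 → {30, 32, 54, 55}
insert 29 → {29, 30, 32, 54, 55}
insert 52 → {29, 30, 32, 52, 54, 55}
insert 40 → {29, 30, 32, 40, 52, 54, 55}
remove-min → 29; now {30, 32, 40, 52, 54, 55}
insert 46 → {30, 32, 40, 46, 52, 54, 55}
remove-min → 30; now {32, 40, 46, 52, 54, 55}
remove-min → 32; now {40, 46, 52, 54, 55}
insert 44 → {40, 44, 46, 52, 54, 55}
insert 49 → {40, 44, 46, 49, 52, 54, 55}
insert 35 → {35, 40, 44, 46, 49, 52, 54, 55}
remove-min → 35; now {40, 44, 46, 49, 52, 54, 55}
insert 47 → {40, 44, 46, 47, 49, 52, 54, 55}
remove-min → 40; now {44, 46, 47, 49, 52, 54, 55}
remove-min → 44; now {46, 47, 49, 52, 54, 55}
remove-min → 46; now {47, 49, 52, 54, 55}
insert 48 → {47, 48, 49, 52, 54, 55}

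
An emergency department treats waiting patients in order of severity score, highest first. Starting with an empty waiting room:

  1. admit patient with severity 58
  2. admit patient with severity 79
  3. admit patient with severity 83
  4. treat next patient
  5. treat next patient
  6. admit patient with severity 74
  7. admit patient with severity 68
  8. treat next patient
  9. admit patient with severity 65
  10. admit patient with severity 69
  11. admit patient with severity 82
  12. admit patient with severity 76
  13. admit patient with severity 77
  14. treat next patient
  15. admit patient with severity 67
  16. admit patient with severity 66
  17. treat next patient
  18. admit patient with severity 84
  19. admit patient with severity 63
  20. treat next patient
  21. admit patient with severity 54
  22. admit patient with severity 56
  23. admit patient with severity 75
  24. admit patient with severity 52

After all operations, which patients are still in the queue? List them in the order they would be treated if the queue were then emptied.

insert 58 → {58}
insert 79 → {79, 58}
insert 83 → {83, 79, 58}
treat next patient → 83; now {79, 58}
treat next patient → 79; now {58}
insert 74 → {74, 58}
insert 68 → {74, 68, 58}
treat next patient → 74; now {68, 58}
insert 65 → {68, 65, 58}
insert 69 → {69, 68, 65, 58}
insert 82 → {82, 69, 68, 65, 58}
insert 76 → {82, 76, 69, 68, 65, 58}
insert 77 → {82, 77, 76, 69, 68, 65, 58}
treat next patient → 82; now {77, 76, 69, 68, 65, 58}
insert 67 → {77, 76, 69, 68, 67, 65, 58}
insert 66 → {77, 76, 69, 68, 67, 66, 65, 58}
treat next patient → 77; now {76, 69, 68, 67, 66, 65, 58}
insert 84 → {84, 76, 69, 68, 67, 66, 65, 58}
insert 63 → {84, 76, 69, 68, 67, 66, 65, 63, 58}
treat next patient → 84; now {76, 69, 68, 67, 66, 65, 63, 58}
insert 54 → {76, 69, 68, 67, 66, 65, 63, 58, 54}
insert 56 → {76, 69, 68, 67, 66, 65, 63, 58, 56, 54}
insert 75 → {76, 75, 69, 68, 67, 66, 65, 63, 58, 56, 54}
insert 52 → {76, 75, 69, 68, 67, 66, 65, 63, 58, 56, 54, 52}

76 → 75 → 69 → 68 → 67 → 66 → 65 → 63 → 58 → 56 → 54 → 52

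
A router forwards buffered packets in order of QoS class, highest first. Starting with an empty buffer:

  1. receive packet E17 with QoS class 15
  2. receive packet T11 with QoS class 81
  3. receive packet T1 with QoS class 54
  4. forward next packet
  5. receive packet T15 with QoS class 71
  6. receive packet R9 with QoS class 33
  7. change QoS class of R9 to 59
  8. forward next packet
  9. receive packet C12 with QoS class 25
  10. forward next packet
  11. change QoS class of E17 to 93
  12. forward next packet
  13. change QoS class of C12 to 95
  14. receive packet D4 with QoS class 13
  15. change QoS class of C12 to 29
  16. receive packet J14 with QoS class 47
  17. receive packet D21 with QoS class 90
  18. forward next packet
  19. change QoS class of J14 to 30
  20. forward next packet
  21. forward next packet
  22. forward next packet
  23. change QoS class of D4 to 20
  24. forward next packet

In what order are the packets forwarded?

[T11, T15, R9, E17, D21, T1, J14, C12, D4]

add E17 (QoS class 15) → {E17:15}
add T11 (QoS class 81) → {T11:81, E17:15}
add T1 (QoS class 54) → {T11:81, T1:54, E17:15}
forward next packet → T11; now {T1:54, E17:15}
add T15 (QoS class 71) → {T15:71, T1:54, E17:15}
add R9 (QoS class 33) → {T15:71, T1:54, R9:33, E17:15}
update R9 to QoS class 59 → {T15:71, R9:59, T1:54, E17:15}
forward next packet → T15; now {R9:59, T1:54, E17:15}
add C12 (QoS class 25) → {R9:59, T1:54, C12:25, E17:15}
forward next packet → R9; now {T1:54, C12:25, E17:15}
update E17 to QoS class 93 → {E17:93, T1:54, C12:25}
forward next packet → E17; now {T1:54, C12:25}
update C12 to QoS class 95 → {C12:95, T1:54}
add D4 (QoS class 13) → {C12:95, T1:54, D4:13}
update C12 to QoS class 29 → {T1:54, C12:29, D4:13}
add J14 (QoS class 47) → {T1:54, J14:47, C12:29, D4:13}
add D21 (QoS class 90) → {D21:90, T1:54, J14:47, C12:29, D4:13}
forward next packet → D21; now {T1:54, J14:47, C12:29, D4:13}
update J14 to QoS class 30 → {T1:54, J14:30, C12:29, D4:13}
forward next packet → T1; now {J14:30, C12:29, D4:13}
forward next packet → J14; now {C12:29, D4:13}
forward next packet → C12; now {D4:13}
update D4 to QoS class 20 → {D4:20}
forward next packet → D4; now {}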